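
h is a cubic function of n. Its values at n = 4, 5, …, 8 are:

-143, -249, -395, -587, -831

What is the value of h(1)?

First differences: -106, -146, -192, -244. Second differences: -40, -46, -52. Third differences: -6, -6.
Level-3 differences are constant, so h has degree 3.
Fitting a degree-3 polynomial gives h(n) = -n³ - 5n² + 1.
Then h(1) = -5.

-5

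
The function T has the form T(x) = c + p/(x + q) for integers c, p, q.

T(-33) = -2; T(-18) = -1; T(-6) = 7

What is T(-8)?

(T(x) − c)(x + q) = p for each data point; the three points give a linear system in c and q, then p follows.
Solving: c = -3, q = 3, p = -30, so T(x) = -3 − 30/(x + 3).
Then T(-8) = -3 − 30/(-5) = 3.

3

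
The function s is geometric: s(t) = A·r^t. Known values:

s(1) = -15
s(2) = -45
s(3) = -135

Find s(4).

-405

Consecutive ratio: -45/(-15) = 3, and -135/(-45) = 3, so r = 3.
Then A·3^1 = -15 gives A = -5, and s(t) = -5·3^t.
s(4) = -5·3^4 = -405.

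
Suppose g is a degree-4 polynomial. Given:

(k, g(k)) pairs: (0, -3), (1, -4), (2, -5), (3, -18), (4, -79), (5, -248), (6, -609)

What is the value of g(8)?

-2363

First differences: -1, -1, -13, -61, -169, -361. Second differences: 0, -12, -48, -108, -192. Third differences: -12, -36, -60, -84. Fourth differences: -24, -24, -24.
Level-4 differences are constant, so g has degree 4.
Fitting a degree-4 polynomial gives g(k) = -k^4 + 4k³ - 5k² + k - 3.
Then g(8) = -2363.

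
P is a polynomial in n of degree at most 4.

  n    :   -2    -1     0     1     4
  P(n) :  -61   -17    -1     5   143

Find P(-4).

-305

Write P(n) = an^4 + bn³ + cn² + dn + e; the 5 given values yield a linear system in the 5 coefficients.
Solving, the leading coefficient vanishes, and P(n) = 3n³ - 5n² + 8n - 1.
Then P(-4) = -305.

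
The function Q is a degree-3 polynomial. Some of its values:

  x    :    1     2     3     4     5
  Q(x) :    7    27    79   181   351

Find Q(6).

Write Q(x) = ax³ + bx² + cx + d; the 5 given values yield a linear system in the 4 coefficients.
Solving, Q(x) = 3x³ - 2x² + 5x + 1.
Then Q(6) = 607.

607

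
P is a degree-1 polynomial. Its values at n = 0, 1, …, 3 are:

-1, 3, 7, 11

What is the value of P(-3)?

-13

First differences: 4, 4, 4.
Level-1 differences are constant, so P has degree 1.
Fitting a degree-1 polynomial gives P(n) = 4n - 1.
Then P(-3) = -13.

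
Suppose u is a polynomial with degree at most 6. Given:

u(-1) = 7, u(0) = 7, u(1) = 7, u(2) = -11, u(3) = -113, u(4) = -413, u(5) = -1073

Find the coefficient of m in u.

-1

First differences: 0, 0, -18, -102, -300, -660. Second differences: 0, -18, -84, -198, -360. Third differences: -18, -66, -114, -162. Fourth differences: -48, -48, -48.
Level-4 differences are constant, so u has degree 4.
Fitting a degree-4 polynomial gives u(m) = -2m^4 + m³ + 2m² - m + 7.
The coefficient of m is -1.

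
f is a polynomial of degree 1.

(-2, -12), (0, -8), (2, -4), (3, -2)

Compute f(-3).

Write f(n) = an + b; the 4 given values yield a linear system in the 2 coefficients.
Solving, f(n) = 2n - 8.
Then f(-3) = -14.

-14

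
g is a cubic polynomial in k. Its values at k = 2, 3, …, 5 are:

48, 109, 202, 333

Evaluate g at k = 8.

1014

Write g(k) = ak³ + bk² + ck + d; the 4 given values yield a linear system in the 4 coefficients.
Solving, g(k) = k³ + 7k² + 7k - 2.
Then g(8) = 1014.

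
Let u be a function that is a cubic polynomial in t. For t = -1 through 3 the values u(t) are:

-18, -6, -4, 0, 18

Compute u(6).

Write u(t) = at³ + bt² + ct + d; the 5 given values yield a linear system in the 4 coefficients.
Solving, u(t) = 2t³ - 5t² + 5t - 6.
Then u(6) = 276.

276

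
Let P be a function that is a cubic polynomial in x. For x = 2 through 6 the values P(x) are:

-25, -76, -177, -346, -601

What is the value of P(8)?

First differences: -51, -101, -169, -255. Second differences: -50, -68, -86. Third differences: -18, -18.
Level-3 differences are constant, so P has degree 3.
Fitting a degree-3 polynomial gives P(x) = -3x³ + 2x² - 4x - 1.
Then P(8) = -1441.

-1441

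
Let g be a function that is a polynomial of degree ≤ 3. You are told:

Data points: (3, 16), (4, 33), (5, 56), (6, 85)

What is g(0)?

1

Write g(k) = ak³ + bk² + ck + d; the 4 given values yield a linear system in the 4 coefficients.
Solving, the leading coefficient vanishes, and g(k) = 3k² - 4k + 1.
The constant term is g(0) = 1.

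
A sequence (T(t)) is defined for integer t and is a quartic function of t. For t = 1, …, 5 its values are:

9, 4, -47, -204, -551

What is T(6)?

-1196

Write T(t) = at^4 + bt³ + ct² + dt + e; the 5 given values yield a linear system in the 5 coefficients.
Solving, T(t) = -t^4 + 2t² + 4t + 4.
Then T(6) = -1196.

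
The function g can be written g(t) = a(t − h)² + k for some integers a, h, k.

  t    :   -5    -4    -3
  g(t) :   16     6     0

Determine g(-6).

30

First differences -10, -6; second difference 4 = 2a, so a = 2.
Expanding, the t-coefficient is −2ah = -4h; matching it to the data gives h = -2, and then k = -2.
So g(t) = 2(t + 2)² − 2.
g(-6) = 2·(-4)² − 2 = 30.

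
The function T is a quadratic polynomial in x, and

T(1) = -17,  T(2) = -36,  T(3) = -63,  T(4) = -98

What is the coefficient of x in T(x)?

First differences: -19, -27, -35. Second differences: -8, -8.
Level-2 differences are constant, so T has degree 2.
Fitting a degree-2 polynomial gives T(x) = -4x² - 7x - 6.
The coefficient of x is -7.

-7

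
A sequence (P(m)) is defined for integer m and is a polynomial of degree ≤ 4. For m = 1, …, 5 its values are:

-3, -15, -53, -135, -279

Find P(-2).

57

Write P(m) = am^4 + bm³ + cm² + dm + e; the 5 given values yield a linear system in the 5 coefficients.
Solving, the leading coefficient vanishes, and P(m) = -3m³ + 5m² - 6m + 1.
Then P(-2) = 57.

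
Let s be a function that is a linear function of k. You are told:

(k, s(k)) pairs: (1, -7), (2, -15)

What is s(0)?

1

Write s(k) = ak + b; the 2 given values yield a linear system in the 2 coefficients.
Solving, s(k) = -8k + 1.
Then s(0) = 1.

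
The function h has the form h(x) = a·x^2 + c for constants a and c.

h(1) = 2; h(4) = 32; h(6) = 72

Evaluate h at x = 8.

From h(1) = 2 and h(4) = 32: 1a + c = 2 and 16a + c = 32.
Subtracting: 15a = 30, so a = 2; then c = 2 − 2·1 = 0.
So h(x) = 2x² + 0, and h(8) = 128.

128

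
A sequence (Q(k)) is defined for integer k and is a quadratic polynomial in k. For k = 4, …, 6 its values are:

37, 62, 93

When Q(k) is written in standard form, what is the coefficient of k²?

Write Q(k) = ak² + bk + c; the 3 given values yield a linear system in the 3 coefficients.
Solving, Q(k) = 3k² - 2k - 3.
The coefficient of k² is 3.

3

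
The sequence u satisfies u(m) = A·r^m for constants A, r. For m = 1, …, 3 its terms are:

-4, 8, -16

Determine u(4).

Consecutive ratio: 8/(-4) = -2, and -16/8 = -2, so r = -2.
Then A·(-2)^1 = -4 gives A = 2, and u(m) = 2·(-2)^m.
u(4) = 2·(-2)^4 = 32.

32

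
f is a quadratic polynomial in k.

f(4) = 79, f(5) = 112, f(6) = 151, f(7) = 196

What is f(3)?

52

First differences: 33, 39, 45. Second differences: 6, 6.
Level-2 differences are constant, so f has degree 2.
Fitting a degree-2 polynomial gives f(k) = 3k² + 6k + 7.
Then f(3) = 52.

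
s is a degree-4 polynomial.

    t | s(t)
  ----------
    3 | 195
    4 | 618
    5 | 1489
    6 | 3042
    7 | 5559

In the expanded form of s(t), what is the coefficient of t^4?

Write s(t) = at^4 + bt³ + ct² + dt + e; the 5 given values yield a linear system in the 5 coefficients.
Solving, s(t) = 2t^4 + 3t³ - 6t² + 4t - 6.
The coefficient of t^4 is 2.

2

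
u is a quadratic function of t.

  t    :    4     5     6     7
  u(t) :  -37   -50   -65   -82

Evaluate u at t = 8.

First differences: -13, -15, -17. Second differences: -2, -2.
Level-2 differences are constant, so u has degree 2.
Fitting a degree-2 polynomial gives u(t) = -t² - 4t - 5.
Then u(8) = -101.

-101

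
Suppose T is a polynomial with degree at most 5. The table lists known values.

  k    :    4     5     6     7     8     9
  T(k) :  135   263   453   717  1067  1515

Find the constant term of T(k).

First differences: 128, 190, 264, 350, 448. Second differences: 62, 74, 86, 98. Third differences: 12, 12, 12.
Level-3 differences are constant, so T has degree 3.
Fitting a degree-3 polynomial gives T(k) = 2k³ + k² - 3k + 3.
The constant term is T(0) = 3.

3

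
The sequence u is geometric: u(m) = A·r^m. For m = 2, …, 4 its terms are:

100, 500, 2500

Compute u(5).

Consecutive ratio: 500/100 = 5, and 2500/500 = 5, so r = 5.
Then A·5^2 = 100 gives A = 4, and u(m) = 4·5^m.
u(5) = 4·5^5 = 12500.

12500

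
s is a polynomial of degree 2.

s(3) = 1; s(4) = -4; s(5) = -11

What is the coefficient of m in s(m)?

Write s(m) = am² + bm + c; the 3 given values yield a linear system in the 3 coefficients.
Solving, s(m) = -m² + 2m + 4.
The coefficient of m is 2.

2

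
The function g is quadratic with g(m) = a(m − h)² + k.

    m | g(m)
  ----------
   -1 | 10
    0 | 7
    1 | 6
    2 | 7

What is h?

First differences -3, -1, 1; second difference 2 = 2a, so a = 1.
Expanding, the m-coefficient is −2ah = -2h; matching it to the data gives h = 1, and then k = 6.
So g(m) = 1(m − 1)² + 6.
Hence h = 1.

1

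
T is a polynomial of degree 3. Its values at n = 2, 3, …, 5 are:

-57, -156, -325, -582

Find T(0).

3

Write T(n) = an³ + bn² + cn + d; the 4 given values yield a linear system in the 4 coefficients.
Solving, T(n) = -3n³ - 8n² - 2n + 3.
Then T(0) = 3.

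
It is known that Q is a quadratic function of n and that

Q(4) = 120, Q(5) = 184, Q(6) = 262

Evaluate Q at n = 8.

Write Q(n) = an² + bn + c; the 3 given values yield a linear system in the 3 coefficients.
Solving, Q(n) = 7n² + n + 4.
Then Q(8) = 460.

460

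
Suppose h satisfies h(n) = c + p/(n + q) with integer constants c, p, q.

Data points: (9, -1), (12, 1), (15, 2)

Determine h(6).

-7

(h(n) − c)(n + q) = p for each data point; the three points give a linear system in c and q, then p follows.
Solving: c = 5, q = -3, p = -36, so h(n) = 5 − 36/(n − 3).
Then h(6) = 5 − 36/3 = -7.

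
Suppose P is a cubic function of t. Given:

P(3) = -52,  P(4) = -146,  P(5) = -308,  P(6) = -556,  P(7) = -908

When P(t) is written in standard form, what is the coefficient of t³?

-3

First differences: -94, -162, -248, -352. Second differences: -68, -86, -104. Third differences: -18, -18.
Level-3 differences are constant, so P has degree 3.
Fitting a degree-3 polynomial gives P(t) = -3t³ + 2t² + 3t + 2.
The coefficient of t³ is -3.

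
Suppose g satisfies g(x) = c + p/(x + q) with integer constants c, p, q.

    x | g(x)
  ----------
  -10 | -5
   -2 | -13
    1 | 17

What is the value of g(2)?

7

(g(x) − c)(x + q) = p for each data point; the three points give a linear system in c and q, then p follows.
Solving: c = -3, q = 0, p = 20, so g(x) = -3 + 20/(x + 0).
Then g(2) = -3 + 20/2 = 7.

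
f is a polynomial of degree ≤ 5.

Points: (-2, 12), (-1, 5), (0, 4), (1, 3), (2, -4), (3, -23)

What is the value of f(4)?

First differences: -7, -1, -1, -7, -19. Second differences: 6, 0, -6, -12. Third differences: -6, -6, -6.
Level-3 differences are constant, so f has degree 3.
Fitting a degree-3 polynomial gives f(t) = -t³ + 4.
Then f(4) = -60.

-60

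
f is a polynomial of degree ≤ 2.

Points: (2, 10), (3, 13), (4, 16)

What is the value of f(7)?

25

First differences: 3, 3.
Level-1 differences are constant, so f has degree 1.
Fitting a degree-1 polynomial gives f(n) = 3n + 4.
Then f(7) = 25.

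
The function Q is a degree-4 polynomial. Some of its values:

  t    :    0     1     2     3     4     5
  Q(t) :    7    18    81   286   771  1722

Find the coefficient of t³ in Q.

3

First differences: 11, 63, 205, 485, 951. Second differences: 52, 142, 280, 466. Third differences: 90, 138, 186. Fourth differences: 48, 48.
Level-4 differences are constant, so Q has degree 4.
Fitting a degree-4 polynomial gives Q(t) = 2t^4 + 3t³ + 3t² + 3t + 7.
The coefficient of t³ is 3.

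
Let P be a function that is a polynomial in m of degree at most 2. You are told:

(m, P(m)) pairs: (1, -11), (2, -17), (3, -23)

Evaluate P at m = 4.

-29

Write P(m) = am² + bm + c; the 3 given values yield a linear system in the 3 coefficients.
Solving, the leading coefficient vanishes, and P(m) = -6m - 5.
Then P(4) = -29.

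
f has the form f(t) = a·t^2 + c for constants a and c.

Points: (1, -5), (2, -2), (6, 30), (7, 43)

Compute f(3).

From f(1) = -5 and f(2) = -2: 1a + c = -5 and 4a + c = -2.
Subtracting: 3a = 3, so a = 1; then c = -5 − 1·1 = -6.
So f(t) = 1t² − 6, and f(3) = 3.

3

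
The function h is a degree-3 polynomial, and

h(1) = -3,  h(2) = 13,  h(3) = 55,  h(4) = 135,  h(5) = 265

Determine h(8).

First differences: 16, 42, 80, 130. Second differences: 26, 38, 50. Third differences: 12, 12.
Level-3 differences are constant, so h has degree 3.
Fitting a degree-3 polynomial gives h(t) = 2t³ + t² - t - 5.
Then h(8) = 1075.

1075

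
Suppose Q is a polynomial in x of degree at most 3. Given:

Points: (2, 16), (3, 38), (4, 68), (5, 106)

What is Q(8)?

268

Write Q(x) = ax³ + bx² + cx + d; the 4 given values yield a linear system in the 4 coefficients.
Solving, the leading coefficient vanishes, and Q(x) = 4x² + 2x - 4.
Then Q(8) = 268.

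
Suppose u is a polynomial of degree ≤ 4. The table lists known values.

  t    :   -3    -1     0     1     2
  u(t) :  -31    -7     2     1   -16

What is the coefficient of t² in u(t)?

-5

Write u(t) = at^4 + bt³ + ct² + dt + e; the 5 given values yield a linear system in the 5 coefficients.
Solving, the leading coefficient vanishes, and u(t) = -t³ - 5t² + 5t + 2.
The coefficient of t² is -5.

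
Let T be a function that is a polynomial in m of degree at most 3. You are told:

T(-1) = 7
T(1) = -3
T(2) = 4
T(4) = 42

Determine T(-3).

Write T(m) = am³ + bm² + cm + d; the 4 given values yield a linear system in the 4 coefficients.
Solving, the leading coefficient vanishes, and T(m) = 4m² - 5m - 2.
Then T(-3) = 49.

49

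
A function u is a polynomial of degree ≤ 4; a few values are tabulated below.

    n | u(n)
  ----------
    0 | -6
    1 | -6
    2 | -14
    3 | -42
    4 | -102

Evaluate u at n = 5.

Write u(n) = an^4 + bn³ + cn² + dn + e; the 5 given values yield a linear system in the 5 coefficients.
Solving, the leading coefficient vanishes, and u(n) = -2n³ + 2n² - 6.
Then u(5) = -206.

-206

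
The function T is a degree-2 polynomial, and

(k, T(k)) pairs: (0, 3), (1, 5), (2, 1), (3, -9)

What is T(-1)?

-5

Write T(k) = ak² + bk + c; the 4 given values yield a linear system in the 3 coefficients.
Solving, T(k) = -3k² + 5k + 3.
Then T(-1) = -5.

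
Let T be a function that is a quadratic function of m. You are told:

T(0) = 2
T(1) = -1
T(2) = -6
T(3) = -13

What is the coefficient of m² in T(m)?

Write T(m) = am² + bm + c; the 4 given values yield a linear system in the 3 coefficients.
Solving, T(m) = -m² - 2m + 2.
The coefficient of m² is -1.

-1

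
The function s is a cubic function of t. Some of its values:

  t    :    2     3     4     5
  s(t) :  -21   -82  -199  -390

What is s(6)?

Write s(t) = at³ + bt² + ct + d; the 4 given values yield a linear system in the 4 coefficients.
Solving, s(t) = -3t³ - t² + t + 5.
Then s(6) = -673.

-673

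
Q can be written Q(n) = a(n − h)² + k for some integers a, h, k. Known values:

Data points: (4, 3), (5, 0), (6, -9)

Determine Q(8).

First differences -3, -9; second difference -6 = 2a, so a = -3.
Expanding, the n-coefficient is −2ah = 6h; matching it to the data gives h = 4, and then k = 3.
So Q(n) = -3(n − 4)² + 3.
Q(8) = -3·4² + 3 = -45.

-45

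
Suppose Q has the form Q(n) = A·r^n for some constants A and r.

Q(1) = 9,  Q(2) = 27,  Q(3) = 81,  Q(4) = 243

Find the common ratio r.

Consecutive ratio: 27/9 = 3, and 81/27 = 3, so r = 3.
Then A·3^1 = 9 gives A = 3, and Q(n) = 3·3^n.

3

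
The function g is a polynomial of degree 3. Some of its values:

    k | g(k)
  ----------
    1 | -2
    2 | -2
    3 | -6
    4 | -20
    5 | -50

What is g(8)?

-296

First differences: 0, -4, -14, -30. Second differences: -4, -10, -16. Third differences: -6, -6.
Level-3 differences are constant, so g has degree 3.
Fitting a degree-3 polynomial gives g(k) = -k³ + 4k² - 5k.
Then g(8) = -296.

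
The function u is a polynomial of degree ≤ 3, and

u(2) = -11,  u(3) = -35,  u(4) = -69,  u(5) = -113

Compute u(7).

-231

First differences: -24, -34, -44. Second differences: -10, -10.
Level-2 differences are constant, so u has degree 2.
Fitting a degree-2 polynomial gives u(x) = -5x² + x + 7.
Then u(7) = -231.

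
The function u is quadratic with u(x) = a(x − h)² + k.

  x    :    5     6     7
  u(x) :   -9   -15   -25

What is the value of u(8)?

First differences -6, -10; second difference -4 = 2a, so a = -2.
Expanding, the x-coefficient is −2ah = 4h; matching it to the data gives h = 4, and then k = -7.
So u(x) = -2(x − 4)² − 7.
u(8) = -2·4² − 7 = -39.

-39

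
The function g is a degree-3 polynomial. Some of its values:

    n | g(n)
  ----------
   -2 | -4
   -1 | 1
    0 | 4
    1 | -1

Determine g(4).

-124

Write g(n) = an³ + bn² + cn + d; the 4 given values yield a linear system in the 4 coefficients.
Solving, g(n) = -n³ - 4n² + 4.
Then g(4) = -124.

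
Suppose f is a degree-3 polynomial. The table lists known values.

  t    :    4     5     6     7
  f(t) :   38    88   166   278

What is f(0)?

-2

Write f(t) = at³ + bt² + ct + d; the 4 given values yield a linear system in the 4 coefficients.
Solving, f(t) = t³ - t² - 2t - 2.
The constant term is f(0) = -2.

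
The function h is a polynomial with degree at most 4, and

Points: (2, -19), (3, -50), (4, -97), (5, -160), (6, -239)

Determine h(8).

First differences: -31, -47, -63, -79. Second differences: -16, -16, -16.
Level-2 differences are constant, so h has degree 2.
Fitting a degree-2 polynomial gives h(x) = -8x² + 9x - 5.
Then h(8) = -445.

-445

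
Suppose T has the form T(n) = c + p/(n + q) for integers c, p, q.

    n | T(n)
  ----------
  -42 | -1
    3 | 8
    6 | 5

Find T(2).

10

(T(n) − c)(n + q) = p for each data point; the three points give a linear system in c and q, then p follows.
Solving: c = 0, q = 2, p = 40, so T(n) = 40/(n + 2).
Then T(2) = 0 + 40/4 = 10.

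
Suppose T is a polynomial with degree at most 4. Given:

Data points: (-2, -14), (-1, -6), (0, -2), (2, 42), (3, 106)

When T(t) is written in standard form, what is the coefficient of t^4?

Write T(t) = at^4 + bt³ + ct² + dt + e; the 5 given values yield a linear system in the 5 coefficients.
Solving, the leading coefficient vanishes, and T(t) = 2t³ + 4t² + 6t - 2.
The coefficient of t^4 is 0.

0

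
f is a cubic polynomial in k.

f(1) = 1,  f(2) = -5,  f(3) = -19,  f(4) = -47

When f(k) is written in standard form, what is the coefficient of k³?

Write f(k) = ak³ + bk² + ck + d; the 4 given values yield a linear system in the 4 coefficients.
Solving, f(k) = -k³ + 2k² - 5k + 5.
The coefficient of k³ is -1.

-1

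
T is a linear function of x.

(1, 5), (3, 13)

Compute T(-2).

-7

Write T(x) = ax + b; the 2 given values yield a linear system in the 2 coefficients.
Solving, T(x) = 4x + 1.
Then T(-2) = -7.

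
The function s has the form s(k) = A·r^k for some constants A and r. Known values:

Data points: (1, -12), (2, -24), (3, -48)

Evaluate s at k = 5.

-192

Consecutive ratio: -24/(-12) = 2, and -48/(-24) = 2, so r = 2.
Then A·2^1 = -12 gives A = -6, and s(k) = -6·2^k.
s(5) = -6·2^5 = -192.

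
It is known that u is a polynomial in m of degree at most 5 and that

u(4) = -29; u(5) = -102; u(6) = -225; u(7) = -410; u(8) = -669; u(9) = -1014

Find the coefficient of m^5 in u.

First differences: -73, -123, -185, -259, -345. Second differences: -50, -62, -74, -86. Third differences: -12, -12, -12.
Level-3 differences are constant, so u has degree 3.
Fitting a degree-3 polynomial gives u(m) = -2m³ + 5m² + 4m + 3.
The coefficient of m^5 is 0.

0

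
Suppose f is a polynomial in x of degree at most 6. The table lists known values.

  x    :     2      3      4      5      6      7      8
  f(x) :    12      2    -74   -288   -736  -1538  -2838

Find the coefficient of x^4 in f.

First differences: -10, -76, -214, -448, -802, -1300. Second differences: -66, -138, -234, -354, -498. Third differences: -72, -96, -120, -144. Fourth differences: -24, -24, -24.
Level-4 differences are constant, so f has degree 4.
Fitting a degree-4 polynomial gives f(x) = -x^4 + 2x³ + 4x² - 3x + 2.
The coefficient of x^4 is -1.

-1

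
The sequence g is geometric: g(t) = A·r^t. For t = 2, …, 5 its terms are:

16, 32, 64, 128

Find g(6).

Consecutive ratio: 32/16 = 2, and 64/32 = 2, so r = 2.
Then A·2^2 = 16 gives A = 4, and g(t) = 4·2^t.
g(6) = 4·2^6 = 256.

256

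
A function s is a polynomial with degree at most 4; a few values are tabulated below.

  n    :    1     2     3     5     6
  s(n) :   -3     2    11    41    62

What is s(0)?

Write s(n) = an^4 + bn³ + cn² + dn + e; the 5 given values yield a linear system in the 5 coefficients.
Solving, the top 2 coefficients vanish, and s(n) = 2n² - n - 4.
The constant term is s(0) = -4.

-4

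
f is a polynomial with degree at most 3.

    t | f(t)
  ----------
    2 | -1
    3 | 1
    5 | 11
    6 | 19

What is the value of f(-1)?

5

Write f(t) = at³ + bt² + ct + d; the 4 given values yield a linear system in the 4 coefficients.
Solving, the leading coefficient vanishes, and f(t) = t² - 3t + 1.
Then f(-1) = 5.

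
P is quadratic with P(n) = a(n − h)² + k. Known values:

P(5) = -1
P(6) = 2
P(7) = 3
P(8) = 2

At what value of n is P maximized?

7

First differences 3, 1, -1; second difference -2 = 2a, so a = -1.
Expanding, the n-coefficient is −2ah = 2h; matching it to the data gives h = 7, and then k = 3.
So P(n) = -1(n − 7)² + 3.
Hence h = 7.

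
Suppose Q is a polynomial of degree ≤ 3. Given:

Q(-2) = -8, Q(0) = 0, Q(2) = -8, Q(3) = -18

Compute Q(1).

-2

Write Q(x) = ax³ + bx² + cx + d; the 4 given values yield a linear system in the 4 coefficients.
Solving, the leading coefficient vanishes, and Q(x) = -2x².
Then Q(1) = -2.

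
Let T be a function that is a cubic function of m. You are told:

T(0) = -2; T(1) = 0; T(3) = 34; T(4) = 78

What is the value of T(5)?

148

Write T(m) = am³ + bm² + cm + d; the 4 given values yield a linear system in the 4 coefficients.
Solving, T(m) = m³ + m² - 2.
Then T(5) = 148.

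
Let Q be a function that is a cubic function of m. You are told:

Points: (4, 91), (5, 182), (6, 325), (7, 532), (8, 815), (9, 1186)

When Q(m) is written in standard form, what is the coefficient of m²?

-4

First differences: 91, 143, 207, 283, 371. Second differences: 52, 64, 76, 88. Third differences: 12, 12, 12.
Level-3 differences are constant, so Q has degree 3.
Fitting a degree-3 polynomial gives Q(m) = 2m³ - 4m² + 5m + 7.
The coefficient of m² is -4.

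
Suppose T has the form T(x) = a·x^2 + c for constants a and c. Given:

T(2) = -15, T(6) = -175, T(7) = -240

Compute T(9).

-400

From T(2) = -15 and T(6) = -175: 4a + c = -15 and 36a + c = -175.
Subtracting: 32a = -160, so a = -5; then c = -15 − (-5)·4 = 5.
So T(x) = -5x² + 5, and T(9) = -400.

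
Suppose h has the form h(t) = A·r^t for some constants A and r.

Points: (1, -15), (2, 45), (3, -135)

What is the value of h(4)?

405

Consecutive ratio: 45/(-15) = -3, and -135/45 = -3, so r = -3.
Then A·(-3)^1 = -15 gives A = 5, and h(t) = 5·(-3)^t.
h(4) = 5·(-3)^4 = 405.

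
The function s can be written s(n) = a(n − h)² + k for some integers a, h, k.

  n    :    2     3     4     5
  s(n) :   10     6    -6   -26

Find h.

2

First differences -4, -12, -20; second difference -8 = 2a, so a = -4.
Expanding, the n-coefficient is −2ah = 8h; matching it to the data gives h = 2, and then k = 10.
So s(n) = -4(n − 2)² + 10.
Hence h = 2.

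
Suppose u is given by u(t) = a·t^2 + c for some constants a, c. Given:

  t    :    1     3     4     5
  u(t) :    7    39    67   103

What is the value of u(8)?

From u(1) = 7 and u(3) = 39: 1a + c = 7 and 9a + c = 39.
Subtracting: 8a = 32, so a = 4; then c = 7 − 4·1 = 3.
So u(t) = 4t² + 3, and u(8) = 259.

259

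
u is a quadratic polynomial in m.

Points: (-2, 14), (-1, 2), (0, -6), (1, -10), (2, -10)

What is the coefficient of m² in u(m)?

First differences: -12, -8, -4, 0. Second differences: 4, 4, 4.
Level-2 differences are constant, so u has degree 2.
Fitting a degree-2 polynomial gives u(m) = 2m² - 6m - 6.
The coefficient of m² is 2.

2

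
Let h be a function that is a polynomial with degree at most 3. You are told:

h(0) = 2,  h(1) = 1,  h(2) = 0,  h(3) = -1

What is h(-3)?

5

First differences: -1, -1, -1.
Level-1 differences are constant, so h has degree 1.
Fitting a degree-1 polynomial gives h(m) = -m + 2.
Then h(-3) = 5.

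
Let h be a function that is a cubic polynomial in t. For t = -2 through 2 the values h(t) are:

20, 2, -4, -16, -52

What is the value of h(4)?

First differences: -18, -6, -12, -36. Second differences: 12, -6, -24. Third differences: -18, -18.
Level-3 differences are constant, so h has degree 3.
Fitting a degree-3 polynomial gives h(t) = -3t³ - 3t² - 6t - 4.
Then h(4) = -268.

-268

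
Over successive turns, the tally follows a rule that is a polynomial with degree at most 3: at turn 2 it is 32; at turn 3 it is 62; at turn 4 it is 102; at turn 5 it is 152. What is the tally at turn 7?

Write the value at t as s(t).
First differences: 30, 40, 50. Second differences: 10, 10.
Level-2 differences are constant, so s has degree 2.
Fitting a degree-2 polynomial gives s(t) = 5t² + 5t + 2.
Then s(7) = 282.

282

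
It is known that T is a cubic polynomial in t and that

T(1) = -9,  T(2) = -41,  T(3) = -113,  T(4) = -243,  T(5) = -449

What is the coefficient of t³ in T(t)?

-3

First differences: -32, -72, -130, -206. Second differences: -40, -58, -76. Third differences: -18, -18.
Level-3 differences are constant, so T has degree 3.
Fitting a degree-3 polynomial gives T(t) = -3t³ - 2t² - 5t + 1.
The coefficient of t³ is -3.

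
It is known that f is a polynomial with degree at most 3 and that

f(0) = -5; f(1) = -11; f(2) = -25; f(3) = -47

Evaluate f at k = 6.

-161

Write f(k) = ak³ + bk² + ck + d; the 4 given values yield a linear system in the 4 coefficients.
Solving, the leading coefficient vanishes, and f(k) = -4k² - 2k - 5.
Then f(6) = -161.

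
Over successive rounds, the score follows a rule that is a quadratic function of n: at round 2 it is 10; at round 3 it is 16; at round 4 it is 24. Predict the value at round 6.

Write the value at n as h(n).
Write h(n) = an² + bn + c; the 3 given values yield a linear system in the 3 coefficients.
Solving, h(n) = n² + n + 4.
Then h(6) = 46.

46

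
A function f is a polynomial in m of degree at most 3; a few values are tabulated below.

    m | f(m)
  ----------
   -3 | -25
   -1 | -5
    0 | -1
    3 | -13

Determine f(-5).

-61

Write f(m) = am³ + bm² + cm + d; the 4 given values yield a linear system in the 4 coefficients.
Solving, the leading coefficient vanishes, and f(m) = -2m² + 2m - 1.
Then f(-5) = -61.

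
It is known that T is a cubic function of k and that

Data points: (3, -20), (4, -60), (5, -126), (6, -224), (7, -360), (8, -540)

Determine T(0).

4

Write T(k) = ak³ + bk² + ck + d; the 6 given values yield a linear system in the 4 coefficients.
Solving, T(k) = -k³ - k² + 4k + 4.
Then T(0) = 4.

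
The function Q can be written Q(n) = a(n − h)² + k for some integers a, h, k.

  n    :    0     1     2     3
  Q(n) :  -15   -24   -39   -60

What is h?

First differences -9, -15, -21; second difference -6 = 2a, so a = -3.
Expanding, the n-coefficient is −2ah = 6h; matching it to the data gives h = -1, and then k = -12.
So Q(n) = -3(n + 1)² − 12.
Hence h = -1.

-1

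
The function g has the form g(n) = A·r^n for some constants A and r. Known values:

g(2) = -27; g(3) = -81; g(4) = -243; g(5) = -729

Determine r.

Consecutive ratio: -81/(-27) = 3, and -243/(-81) = 3, so r = 3.
Then A·3^2 = -27 gives A = -3, and g(n) = -3·3^n.

3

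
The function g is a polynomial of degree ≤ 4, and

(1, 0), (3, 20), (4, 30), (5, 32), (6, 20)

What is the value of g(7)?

-12

Write g(k) = ak^4 + bk³ + ck² + dk + e; the 5 given values yield a linear system in the 5 coefficients.
Solving, the leading coefficient vanishes, and g(k) = -k³ + 8k² - 9k + 2.
Then g(7) = -12.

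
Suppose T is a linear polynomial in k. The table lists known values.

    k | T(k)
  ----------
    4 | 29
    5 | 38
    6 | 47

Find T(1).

Write T(k) = ak + b; the 3 given values yield a linear system in the 2 coefficients.
Solving, T(k) = 9k - 7.
Then T(1) = 2.

2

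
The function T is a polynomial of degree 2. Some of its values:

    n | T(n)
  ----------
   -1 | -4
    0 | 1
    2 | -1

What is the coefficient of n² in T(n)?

-2

Write T(n) = an² + bn + c; the 3 given values yield a linear system in the 3 coefficients.
Solving, T(n) = -2n² + 3n + 1.
The coefficient of n² is -2.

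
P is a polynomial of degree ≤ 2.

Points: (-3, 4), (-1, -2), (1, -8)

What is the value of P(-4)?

7

Write P(x) = ax² + bx + c; the 3 given values yield a linear system in the 3 coefficients.
Solving, the leading coefficient vanishes, and P(x) = -3x - 5.
Then P(-4) = 7.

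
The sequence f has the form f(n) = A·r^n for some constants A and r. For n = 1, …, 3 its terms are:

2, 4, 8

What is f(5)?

Consecutive ratio: 4/2 = 2, and 8/4 = 2, so r = 2.
Then A·2^1 = 2 gives A = 1, and f(n) = 1·2^n.
f(5) = 1·2^5 = 32.

32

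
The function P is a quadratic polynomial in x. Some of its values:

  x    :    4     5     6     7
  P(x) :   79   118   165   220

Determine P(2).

25

First differences: 39, 47, 55. Second differences: 8, 8.
Level-2 differences are constant, so P has degree 2.
Fitting a degree-2 polynomial gives P(x) = 4x² + 3x + 3.
Then P(2) = 25.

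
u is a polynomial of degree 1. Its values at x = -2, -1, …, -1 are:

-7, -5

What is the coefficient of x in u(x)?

2

Write u(x) = ax + b; the 2 given values yield a linear system in the 2 coefficients.
Solving, u(x) = 2x - 3.
The coefficient of x is 2.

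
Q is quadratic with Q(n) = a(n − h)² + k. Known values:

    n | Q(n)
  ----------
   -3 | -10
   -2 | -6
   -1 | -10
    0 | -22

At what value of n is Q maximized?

-2

First differences 4, -4, -12; second difference -8 = 2a, so a = -4.
Expanding, the n-coefficient is −2ah = 8h; matching it to the data gives h = -2, and then k = -6.
So Q(n) = -4(n + 2)² − 6.
Hence h = -2.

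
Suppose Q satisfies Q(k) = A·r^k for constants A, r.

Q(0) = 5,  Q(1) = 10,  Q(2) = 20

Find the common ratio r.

Consecutive ratio: 10/5 = 2, and 20/10 = 2, so r = 2.
Then A·2^0 = 5 gives A = 5, and Q(k) = 5·2^k.

2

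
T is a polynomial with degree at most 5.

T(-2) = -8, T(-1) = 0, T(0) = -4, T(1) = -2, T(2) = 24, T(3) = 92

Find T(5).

426

First differences: 8, -4, 2, 26, 68. Second differences: -12, 6, 24, 42. Third differences: 18, 18, 18.
Level-3 differences are constant, so T has degree 3.
Fitting a degree-3 polynomial gives T(x) = 3x³ + 3x² - 4x - 4.
Then T(5) = 426.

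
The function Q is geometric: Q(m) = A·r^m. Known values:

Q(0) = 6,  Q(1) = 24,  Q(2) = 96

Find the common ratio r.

Consecutive ratio: 24/6 = 4, and 96/24 = 4, so r = 4.
Then A·4^0 = 6 gives A = 6, and Q(m) = 6·4^m.

4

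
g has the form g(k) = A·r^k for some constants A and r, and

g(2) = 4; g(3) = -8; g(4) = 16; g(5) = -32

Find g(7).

Consecutive ratio: -8/4 = -2, and 16/(-8) = -2, so r = -2.
Then A·(-2)^2 = 4 gives A = 1, and g(k) = 1·(-2)^k.
g(7) = 1·(-2)^7 = -128.

-128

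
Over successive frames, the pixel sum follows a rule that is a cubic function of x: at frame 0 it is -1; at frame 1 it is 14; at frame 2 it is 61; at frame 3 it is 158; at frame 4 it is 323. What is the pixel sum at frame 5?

Write the value at x as T(x).
First differences: 15, 47, 97, 165. Second differences: 32, 50, 68. Third differences: 18, 18.
Level-3 differences are constant, so T has degree 3.
Extending the table by one column gives the next first difference 251, so T(5) = 323 + 251 = 574.

574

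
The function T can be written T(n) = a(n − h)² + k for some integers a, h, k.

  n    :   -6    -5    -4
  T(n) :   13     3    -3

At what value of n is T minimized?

-3

First differences -10, -6; second difference 4 = 2a, so a = 2.
Expanding, the n-coefficient is −2ah = -4h; matching it to the data gives h = -3, and then k = -5.
So T(n) = 2(n + 3)² − 5.
Hence h = -3.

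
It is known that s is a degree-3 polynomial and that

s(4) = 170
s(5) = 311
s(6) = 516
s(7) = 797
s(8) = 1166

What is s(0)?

First differences: 141, 205, 281, 369. Second differences: 64, 76, 88. Third differences: 12, 12.
Level-3 differences are constant, so s has degree 3.
Fitting a degree-3 polynomial gives s(n) = 2n³ + 2n² + n + 6.
The constant term is s(0) = 6.

6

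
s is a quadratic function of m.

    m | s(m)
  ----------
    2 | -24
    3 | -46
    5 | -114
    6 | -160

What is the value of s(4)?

-76

Write s(m) = am² + bm + c; the 4 given values yield a linear system in the 3 coefficients.
Solving, s(m) = -4m² - 2m - 4.
Then s(4) = -76.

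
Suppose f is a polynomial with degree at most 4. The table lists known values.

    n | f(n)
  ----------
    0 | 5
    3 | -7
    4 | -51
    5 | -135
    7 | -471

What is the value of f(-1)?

9

Write f(n) = an^4 + bn³ + cn² + dn + e; the 5 given values yield a linear system in the 5 coefficients.
Solving, the leading coefficient vanishes, and f(n) = -2n³ + 4n² + 2n + 5.
Then f(-1) = 9.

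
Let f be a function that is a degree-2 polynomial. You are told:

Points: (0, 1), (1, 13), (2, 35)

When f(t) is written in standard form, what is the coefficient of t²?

5

Write f(t) = at² + bt + c; the 3 given values yield a linear system in the 3 coefficients.
Solving, f(t) = 5t² + 7t + 1.
The coefficient of t² is 5.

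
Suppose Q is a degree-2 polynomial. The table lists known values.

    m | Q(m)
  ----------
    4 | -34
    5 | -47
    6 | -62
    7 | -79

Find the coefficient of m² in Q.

Write Q(m) = am² + bm + c; the 4 given values yield a linear system in the 3 coefficients.
Solving, Q(m) = -m² - 4m - 2.
The coefficient of m² is -1.

-1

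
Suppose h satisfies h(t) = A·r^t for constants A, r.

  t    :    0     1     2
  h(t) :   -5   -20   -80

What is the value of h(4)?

-1280

Consecutive ratio: -20/(-5) = 4, and -80/(-20) = 4, so r = 4.
Then A·4^0 = -5 gives A = -5, and h(t) = -5·4^t.
h(4) = -5·4^4 = -1280.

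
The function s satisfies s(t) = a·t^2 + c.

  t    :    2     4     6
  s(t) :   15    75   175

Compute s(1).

From s(2) = 15 and s(4) = 75: 4a + c = 15 and 16a + c = 75.
Subtracting: 12a = 60, so a = 5; then c = 15 − 5·4 = -5.
So s(t) = 5t² − 5, and s(1) = 0.

0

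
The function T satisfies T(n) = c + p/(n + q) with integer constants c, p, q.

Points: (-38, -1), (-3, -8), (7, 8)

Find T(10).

5

(T(n) − c)(n + q) = p for each data point; the three points give a linear system in c and q, then p follows.
Solving: c = 0, q = -2, p = 40, so T(n) = 40/(n − 2).
Then T(10) = 0 + 40/8 = 5.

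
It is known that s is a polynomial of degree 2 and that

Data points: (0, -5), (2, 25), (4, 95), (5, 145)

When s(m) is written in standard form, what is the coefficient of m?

5

Write s(m) = am² + bm + c; the 4 given values yield a linear system in the 3 coefficients.
Solving, s(m) = 5m² + 5m - 5.
The coefficient of m is 5.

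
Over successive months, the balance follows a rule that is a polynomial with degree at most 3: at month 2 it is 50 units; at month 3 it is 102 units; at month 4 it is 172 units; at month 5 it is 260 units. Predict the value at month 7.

Write the value at n as u(n).
First differences: 52, 70, 88. Second differences: 18, 18.
Level-2 differences are constant, so u has degree 2.
Fitting a degree-2 polynomial gives u(n) = 9n² + 7n.
Then u(7) = 490.

490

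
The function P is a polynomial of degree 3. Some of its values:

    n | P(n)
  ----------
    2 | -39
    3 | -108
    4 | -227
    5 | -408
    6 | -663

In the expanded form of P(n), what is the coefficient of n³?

-2

First differences: -69, -119, -181, -255. Second differences: -50, -62, -74. Third differences: -12, -12.
Level-3 differences are constant, so P has degree 3.
Fitting a degree-3 polynomial gives P(n) = -2n³ - 7n² + 4n - 3.
The coefficient of n³ is -2.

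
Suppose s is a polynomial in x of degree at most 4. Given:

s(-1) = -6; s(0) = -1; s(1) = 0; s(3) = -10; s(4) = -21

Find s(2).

-3

Write s(x) = ax^4 + bx³ + cx² + dx + e; the 5 given values yield a linear system in the 5 coefficients.
Solving, the top 2 coefficients vanish, and s(x) = -2x² + 3x - 1.
Then s(2) = -3.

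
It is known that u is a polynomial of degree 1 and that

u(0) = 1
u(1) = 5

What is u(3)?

13

Write u(n) = an + b; the 2 given values yield a linear system in the 2 coefficients.
Solving, u(n) = 4n + 1.
Then u(3) = 13.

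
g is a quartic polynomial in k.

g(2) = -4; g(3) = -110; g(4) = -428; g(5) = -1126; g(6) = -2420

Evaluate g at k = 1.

10

Write g(k) = ak^4 + bk³ + ck² + dk + e; the 5 given values yield a linear system in the 5 coefficients.
Solving, g(k) = -2k^4 + 4k² + 4k + 4.
Then g(1) = 10.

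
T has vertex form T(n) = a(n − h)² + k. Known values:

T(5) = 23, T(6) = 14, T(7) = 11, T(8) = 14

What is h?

7

First differences -9, -3, 3; second difference 6 = 2a, so a = 3.
Expanding, the n-coefficient is −2ah = -6h; matching it to the data gives h = 7, and then k = 11.
So T(n) = 3(n − 7)² + 11.
Hence h = 7.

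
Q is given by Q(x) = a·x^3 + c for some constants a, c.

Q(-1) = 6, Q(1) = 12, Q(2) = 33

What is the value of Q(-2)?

From Q(-1) = 6 and Q(1) = 12: -1a + c = 6 and 1a + c = 12.
Subtracting: 2a = 6, so a = 3; then c = 6 − 3·(-1) = 9.
So Q(x) = 3x³ + 9, and Q(-2) = -15.

-15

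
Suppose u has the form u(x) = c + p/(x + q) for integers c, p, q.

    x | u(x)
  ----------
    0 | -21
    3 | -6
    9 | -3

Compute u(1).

(u(x) − c)(x + q) = p for each data point; the three points give a linear system in c and q, then p follows.
Solving: c = -1, q = 1, p = -20, so u(x) = -1 − 20/(x + 1).
Then u(1) = -1 − 20/2 = -11.

-11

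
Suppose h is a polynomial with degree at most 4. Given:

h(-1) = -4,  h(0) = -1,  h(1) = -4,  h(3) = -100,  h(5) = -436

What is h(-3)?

44

Write h(k) = ak^4 + bk³ + ck² + dk + e; the 5 given values yield a linear system in the 5 coefficients.
Solving, the leading coefficient vanishes, and h(k) = -3k³ - 3k² + 3k - 1.
Then h(-3) = 44.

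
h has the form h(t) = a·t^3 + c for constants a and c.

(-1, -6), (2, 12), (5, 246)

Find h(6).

428

From h(-1) = -6 and h(2) = 12: -1a + c = -6 and 8a + c = 12.
Subtracting: 9a = 18, so a = 2; then c = -6 − 2·(-1) = -4.
So h(t) = 2t³ − 4, and h(6) = 428.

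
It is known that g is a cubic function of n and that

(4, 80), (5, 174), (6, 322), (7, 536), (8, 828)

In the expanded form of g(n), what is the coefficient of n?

Write g(n) = an³ + bn² + cn + d; the 5 given values yield a linear system in the 4 coefficients.
Solving, g(n) = 2n³ - 3n² - n + 4.
The coefficient of n is -1.

-1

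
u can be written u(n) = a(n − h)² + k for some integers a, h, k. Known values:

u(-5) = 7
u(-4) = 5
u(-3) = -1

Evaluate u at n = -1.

First differences -2, -6; second difference -4 = 2a, so a = -2.
Expanding, the n-coefficient is −2ah = 4h; matching it to the data gives h = -5, and then k = 7.
So u(n) = -2(n + 5)² + 7.
u(-1) = -2·4² + 7 = -25.

-25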